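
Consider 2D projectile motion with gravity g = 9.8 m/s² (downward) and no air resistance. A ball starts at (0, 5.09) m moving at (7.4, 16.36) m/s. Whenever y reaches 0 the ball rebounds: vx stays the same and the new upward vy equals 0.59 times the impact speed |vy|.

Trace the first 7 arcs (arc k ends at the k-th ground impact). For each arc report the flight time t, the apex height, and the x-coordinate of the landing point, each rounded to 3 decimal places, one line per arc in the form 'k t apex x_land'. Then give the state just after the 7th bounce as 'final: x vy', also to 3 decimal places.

1 3.625 18.746 26.827
2 2.308 6.525 43.906
3 1.362 2.271 53.983
4 0.803 0.791 59.928
5 0.474 0.275 63.436
6 0.280 0.096 65.506
7 0.165 0.033 66.727
final: 66.727 0.477

Arc 1: start y=5.090, vy=16.360 → t=3.625, apex=18.746, x_land=26.827, impact vy=-19.168
  bounce: vy ← 0.59·19.168 = 11.309
Arc 2: start y=0.000, vy=11.309 → t=2.308, apex=6.525, x_land=43.906, impact vy=-11.309
  bounce: vy ← 0.59·11.309 = 6.672
Arc 3: start y=0.000, vy=6.672 → t=1.362, apex=2.271, x_land=53.983, impact vy=-6.672
  bounce: vy ← 0.59·6.672 = 3.937
Arc 4: start y=0.000, vy=3.937 → t=0.803, apex=0.791, x_land=59.928, impact vy=-3.937
  bounce: vy ← 0.59·3.937 = 2.323
Arc 5: start y=0.000, vy=2.323 → t=0.474, apex=0.275, x_land=63.436, impact vy=-2.323
  bounce: vy ← 0.59·2.323 = 1.370
Arc 6: start y=0.000, vy=1.370 → t=0.280, apex=0.096, x_land=65.506, impact vy=-1.370
  bounce: vy ← 0.59·1.370 = 0.809
Arc 7: start y=0.000, vy=0.809 → t=0.165, apex=0.033, x_land=66.727, impact vy=-0.809
  bounce: vy ← 0.59·0.809 = 0.477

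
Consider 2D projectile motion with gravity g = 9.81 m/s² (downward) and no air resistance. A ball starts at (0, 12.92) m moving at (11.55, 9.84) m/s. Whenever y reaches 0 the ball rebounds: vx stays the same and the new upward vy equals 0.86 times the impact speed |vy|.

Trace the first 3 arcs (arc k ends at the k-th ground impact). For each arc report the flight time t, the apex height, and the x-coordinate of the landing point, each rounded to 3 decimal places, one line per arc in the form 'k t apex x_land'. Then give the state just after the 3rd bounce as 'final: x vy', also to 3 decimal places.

1 2.911 17.855 33.622
2 3.282 13.206 71.525
3 2.822 9.767 104.121
final: 104.121 11.905

Arc 1: start y=12.920, vy=9.840 → t=2.911, apex=17.855, x_land=33.622, impact vy=-18.717
  bounce: vy ← 0.86·18.717 = 16.096
Arc 2: start y=0.000, vy=16.096 → t=3.282, apex=13.206, x_land=71.525, impact vy=-16.096
  bounce: vy ← 0.86·16.096 = 13.843
Arc 3: start y=0.000, vy=13.843 → t=2.822, apex=9.767, x_land=104.121, impact vy=-13.843
  bounce: vy ← 0.86·13.843 = 11.905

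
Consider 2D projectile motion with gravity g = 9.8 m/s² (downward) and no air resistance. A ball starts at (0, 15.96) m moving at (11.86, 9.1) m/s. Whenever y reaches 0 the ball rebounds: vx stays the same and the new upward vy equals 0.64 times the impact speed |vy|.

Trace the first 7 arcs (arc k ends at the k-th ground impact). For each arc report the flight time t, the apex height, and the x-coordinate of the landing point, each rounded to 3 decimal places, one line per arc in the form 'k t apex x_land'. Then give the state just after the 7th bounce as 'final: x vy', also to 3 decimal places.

Arc 1: start y=15.960, vy=9.100 → t=2.958, apex=20.185, x_land=35.084, impact vy=-19.890
  bounce: vy ← 0.64·19.890 = 12.730
Arc 2: start y=0.000, vy=12.730 → t=2.598, apex=8.268, x_land=65.896, impact vy=-12.730
  bounce: vy ← 0.64·12.730 = 8.147
Arc 3: start y=0.000, vy=8.147 → t=1.663, apex=3.386, x_land=85.615, impact vy=-8.147
  bounce: vy ← 0.64·8.147 = 5.214
Arc 4: start y=0.000, vy=5.214 → t=1.064, apex=1.387, x_land=98.235, impact vy=-5.214
  bounce: vy ← 0.64·5.214 = 3.337
Arc 5: start y=0.000, vy=3.337 → t=0.681, apex=0.568, x_land=106.312, impact vy=-3.337
  bounce: vy ← 0.64·3.337 = 2.136
Arc 6: start y=0.000, vy=2.136 → t=0.436, apex=0.233, x_land=111.482, impact vy=-2.136
  bounce: vy ← 0.64·2.136 = 1.367
Arc 7: start y=0.000, vy=1.367 → t=0.279, apex=0.095, x_land=114.790, impact vy=-1.367
  bounce: vy ← 0.64·1.367 = 0.875

1 2.958 20.185 35.084
2 2.598 8.268 65.896
3 1.663 3.386 85.615
4 1.064 1.387 98.235
5 0.681 0.568 106.312
6 0.436 0.233 111.482
7 0.279 0.095 114.790
final: 114.790 0.875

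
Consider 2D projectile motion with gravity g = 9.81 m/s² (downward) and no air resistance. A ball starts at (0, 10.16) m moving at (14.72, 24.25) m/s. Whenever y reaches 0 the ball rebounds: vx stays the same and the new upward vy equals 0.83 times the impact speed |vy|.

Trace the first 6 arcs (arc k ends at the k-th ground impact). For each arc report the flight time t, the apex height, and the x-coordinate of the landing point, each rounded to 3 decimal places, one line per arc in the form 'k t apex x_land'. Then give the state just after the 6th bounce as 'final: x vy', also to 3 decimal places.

Arc 1: start y=10.160, vy=24.250 → t=5.332, apex=40.133, x_land=78.493, impact vy=-28.061
  bounce: vy ← 0.83·28.061 = 23.290
Arc 2: start y=0.000, vy=23.290 → t=4.748, apex=27.647, x_land=148.388, impact vy=-23.290
  bounce: vy ← 0.83·23.290 = 19.331
Arc 3: start y=0.000, vy=19.331 → t=3.941, apex=19.046, x_land=206.400, impact vy=-19.331
  bounce: vy ← 0.83·19.331 = 16.045
Arc 4: start y=0.000, vy=16.045 → t=3.271, apex=13.121, x_land=254.551, impact vy=-16.045
  bounce: vy ← 0.83·16.045 = 13.317
Arc 5: start y=0.000, vy=13.317 → t=2.715, apex=9.039, x_land=294.516, impact vy=-13.317
  bounce: vy ← 0.83·13.317 = 11.053
Arc 6: start y=0.000, vy=11.053 → t=2.253, apex=6.227, x_land=327.687, impact vy=-11.053
  bounce: vy ← 0.83·11.053 = 9.174

1 5.332 40.133 78.493
2 4.748 27.647 148.388
3 3.941 19.046 206.400
4 3.271 13.121 254.551
5 2.715 9.039 294.516
6 2.253 6.227 327.687
final: 327.687 9.174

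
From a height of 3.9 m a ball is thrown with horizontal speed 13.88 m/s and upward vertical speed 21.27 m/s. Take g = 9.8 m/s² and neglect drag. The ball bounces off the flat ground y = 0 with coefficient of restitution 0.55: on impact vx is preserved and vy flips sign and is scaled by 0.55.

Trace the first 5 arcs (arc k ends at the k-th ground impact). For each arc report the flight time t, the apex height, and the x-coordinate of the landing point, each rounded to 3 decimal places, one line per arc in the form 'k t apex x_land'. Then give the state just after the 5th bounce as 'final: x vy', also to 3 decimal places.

1 4.517 26.982 62.696
2 2.581 8.162 98.524
3 1.420 2.469 118.230
4 0.781 0.747 129.068
5 0.429 0.226 135.029
final: 135.029 1.157

Arc 1: start y=3.900, vy=21.270 → t=4.517, apex=26.982, x_land=62.696, impact vy=-22.997
  bounce: vy ← 0.55·22.997 = 12.648
Arc 2: start y=0.000, vy=12.648 → t=2.581, apex=8.162, x_land=98.524, impact vy=-12.648
  bounce: vy ← 0.55·12.648 = 6.957
Arc 3: start y=0.000, vy=6.957 → t=1.420, apex=2.469, x_land=118.230, impact vy=-6.957
  bounce: vy ← 0.55·6.957 = 3.826
Arc 4: start y=0.000, vy=3.826 → t=0.781, apex=0.747, x_land=129.068, impact vy=-3.826
  bounce: vy ← 0.55·3.826 = 2.104
Arc 5: start y=0.000, vy=2.104 → t=0.429, apex=0.226, x_land=135.029, impact vy=-2.104
  bounce: vy ← 0.55·2.104 = 1.157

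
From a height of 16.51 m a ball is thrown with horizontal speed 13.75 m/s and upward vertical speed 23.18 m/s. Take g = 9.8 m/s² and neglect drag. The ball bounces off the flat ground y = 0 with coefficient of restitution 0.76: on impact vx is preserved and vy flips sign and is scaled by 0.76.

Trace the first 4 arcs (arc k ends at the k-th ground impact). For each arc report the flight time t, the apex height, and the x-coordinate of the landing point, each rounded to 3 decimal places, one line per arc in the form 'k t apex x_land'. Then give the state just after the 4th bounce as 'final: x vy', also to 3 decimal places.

Arc 1: start y=16.510, vy=23.180 → t=5.359, apex=43.924, x_land=73.691, impact vy=-29.341
  bounce: vy ← 0.76·29.341 = 22.299
Arc 2: start y=0.000, vy=22.299 → t=4.551, apex=25.370, x_land=136.265, impact vy=-22.299
  bounce: vy ← 0.76·22.299 = 16.948
Arc 3: start y=0.000, vy=16.948 → t=3.459, apex=14.654, x_land=183.822, impact vy=-16.948
  bounce: vy ← 0.76·16.948 = 12.880
Arc 4: start y=0.000, vy=12.880 → t=2.629, apex=8.464, x_land=219.965, impact vy=-12.880
  bounce: vy ← 0.76·12.880 = 9.789

1 5.359 43.924 73.691
2 4.551 25.370 136.265
3 3.459 14.654 183.822
4 2.629 8.464 219.965
final: 219.965 9.789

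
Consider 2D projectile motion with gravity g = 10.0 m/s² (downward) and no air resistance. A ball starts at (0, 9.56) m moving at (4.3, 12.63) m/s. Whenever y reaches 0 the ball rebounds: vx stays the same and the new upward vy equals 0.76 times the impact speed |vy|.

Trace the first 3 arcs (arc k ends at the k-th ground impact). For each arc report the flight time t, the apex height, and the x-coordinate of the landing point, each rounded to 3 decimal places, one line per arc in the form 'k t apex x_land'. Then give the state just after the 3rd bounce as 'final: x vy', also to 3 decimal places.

1 3.136 17.536 13.484
2 2.847 10.129 25.724
3 2.163 5.850 35.027
final: 35.027 8.221

Arc 1: start y=9.560, vy=12.630 → t=3.136, apex=17.536, x_land=13.484, impact vy=-18.727
  bounce: vy ← 0.76·18.727 = 14.233
Arc 2: start y=0.000, vy=14.233 → t=2.847, apex=10.129, x_land=25.724, impact vy=-14.233
  bounce: vy ← 0.76·14.233 = 10.817
Arc 3: start y=0.000, vy=10.817 → t=2.163, apex=5.850, x_land=35.027, impact vy=-10.817
  bounce: vy ← 0.76·10.817 = 8.221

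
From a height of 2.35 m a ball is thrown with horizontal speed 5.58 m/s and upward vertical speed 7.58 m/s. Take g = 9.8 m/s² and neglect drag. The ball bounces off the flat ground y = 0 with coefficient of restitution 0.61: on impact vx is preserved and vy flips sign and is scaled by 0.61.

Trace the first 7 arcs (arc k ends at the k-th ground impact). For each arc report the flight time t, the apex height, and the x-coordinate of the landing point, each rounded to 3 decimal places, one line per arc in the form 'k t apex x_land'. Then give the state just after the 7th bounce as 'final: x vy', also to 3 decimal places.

1 1.812 5.281 10.109
2 1.267 1.965 17.177
3 0.773 0.731 21.488
4 0.471 0.272 24.118
5 0.287 0.101 25.722
6 0.175 0.038 26.701
7 0.107 0.014 27.298
final: 27.298 0.320

Arc 1: start y=2.350, vy=7.580 → t=1.812, apex=5.281, x_land=10.109, impact vy=-10.174
  bounce: vy ← 0.61·10.174 = 6.206
Arc 2: start y=0.000, vy=6.206 → t=1.267, apex=1.965, x_land=17.177, impact vy=-6.206
  bounce: vy ← 0.61·6.206 = 3.786
Arc 3: start y=0.000, vy=3.786 → t=0.773, apex=0.731, x_land=21.488, impact vy=-3.786
  bounce: vy ← 0.61·3.786 = 2.309
Arc 4: start y=0.000, vy=2.309 → t=0.471, apex=0.272, x_land=24.118, impact vy=-2.309
  bounce: vy ← 0.61·2.309 = 1.409
Arc 5: start y=0.000, vy=1.409 → t=0.287, apex=0.101, x_land=25.722, impact vy=-1.409
  bounce: vy ← 0.61·1.409 = 0.859
Arc 6: start y=0.000, vy=0.859 → t=0.175, apex=0.038, x_land=26.701, impact vy=-0.859
  bounce: vy ← 0.61·0.859 = 0.524
Arc 7: start y=0.000, vy=0.524 → t=0.107, apex=0.014, x_land=27.298, impact vy=-0.524
  bounce: vy ← 0.61·0.524 = 0.320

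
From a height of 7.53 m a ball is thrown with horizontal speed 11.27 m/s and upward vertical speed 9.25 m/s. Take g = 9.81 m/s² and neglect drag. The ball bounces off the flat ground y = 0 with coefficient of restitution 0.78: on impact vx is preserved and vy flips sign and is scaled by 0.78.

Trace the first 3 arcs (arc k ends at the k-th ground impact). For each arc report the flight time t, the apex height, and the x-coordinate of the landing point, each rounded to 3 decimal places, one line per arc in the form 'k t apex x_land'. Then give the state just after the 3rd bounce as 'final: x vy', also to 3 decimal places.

1 2.500 11.891 28.174
2 2.429 7.234 55.548
3 1.895 4.401 76.900
final: 76.900 7.248

Arc 1: start y=7.530, vy=9.250 → t=2.500, apex=11.891, x_land=28.174, impact vy=-15.274
  bounce: vy ← 0.78·15.274 = 11.914
Arc 2: start y=0.000, vy=11.914 → t=2.429, apex=7.234, x_land=55.548, impact vy=-11.914
  bounce: vy ← 0.78·11.914 = 9.293
Arc 3: start y=0.000, vy=9.293 → t=1.895, apex=4.401, x_land=76.900, impact vy=-9.293
  bounce: vy ← 0.78·9.293 = 7.248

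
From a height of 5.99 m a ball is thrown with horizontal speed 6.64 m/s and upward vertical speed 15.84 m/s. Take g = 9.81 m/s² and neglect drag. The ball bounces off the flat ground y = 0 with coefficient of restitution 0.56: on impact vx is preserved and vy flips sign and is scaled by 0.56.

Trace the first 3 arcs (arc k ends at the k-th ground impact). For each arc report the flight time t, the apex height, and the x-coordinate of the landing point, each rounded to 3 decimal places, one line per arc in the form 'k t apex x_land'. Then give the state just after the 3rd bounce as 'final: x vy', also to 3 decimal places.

1 3.571 18.778 23.713
2 2.191 5.889 38.265
3 1.227 1.847 46.413
final: 46.413 3.371

Arc 1: start y=5.990, vy=15.840 → t=3.571, apex=18.778, x_land=23.713, impact vy=-19.195
  bounce: vy ← 0.56·19.195 = 10.749
Arc 2: start y=0.000, vy=10.749 → t=2.191, apex=5.889, x_land=38.265, impact vy=-10.749
  bounce: vy ← 0.56·10.749 = 6.019
Arc 3: start y=0.000, vy=6.019 → t=1.227, apex=1.847, x_land=46.413, impact vy=-6.019
  bounce: vy ← 0.56·6.019 = 3.371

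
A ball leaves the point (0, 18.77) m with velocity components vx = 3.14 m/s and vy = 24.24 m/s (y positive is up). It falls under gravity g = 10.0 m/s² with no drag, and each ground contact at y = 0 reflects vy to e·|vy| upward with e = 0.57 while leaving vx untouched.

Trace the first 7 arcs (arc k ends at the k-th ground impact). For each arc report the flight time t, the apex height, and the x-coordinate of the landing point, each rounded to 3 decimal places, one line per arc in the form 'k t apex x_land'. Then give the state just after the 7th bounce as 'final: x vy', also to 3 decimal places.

1 5.527 48.149 17.355
2 3.538 15.644 28.464
3 2.016 5.083 34.795
4 1.149 1.651 38.404
5 0.655 0.537 40.461
6 0.373 0.174 41.634
7 0.213 0.057 42.302
final: 42.302 0.607

Arc 1: start y=18.770, vy=24.240 → t=5.527, apex=48.149, x_land=17.355, impact vy=-31.032
  bounce: vy ← 0.57·31.032 = 17.688
Arc 2: start y=0.000, vy=17.688 → t=3.538, apex=15.644, x_land=28.464, impact vy=-17.688
  bounce: vy ← 0.57·17.688 = 10.082
Arc 3: start y=0.000, vy=10.082 → t=2.016, apex=5.083, x_land=34.795, impact vy=-10.082
  bounce: vy ← 0.57·10.082 = 5.747
Arc 4: start y=0.000, vy=5.747 → t=1.149, apex=1.651, x_land=38.404, impact vy=-5.747
  bounce: vy ← 0.57·5.747 = 3.276
Arc 5: start y=0.000, vy=3.276 → t=0.655, apex=0.537, x_land=40.461, impact vy=-3.276
  bounce: vy ← 0.57·3.276 = 1.867
Arc 6: start y=0.000, vy=1.867 → t=0.373, apex=0.174, x_land=41.634, impact vy=-1.867
  bounce: vy ← 0.57·1.867 = 1.064
Arc 7: start y=0.000, vy=1.064 → t=0.213, apex=0.057, x_land=42.302, impact vy=-1.064
  bounce: vy ← 0.57·1.064 = 0.607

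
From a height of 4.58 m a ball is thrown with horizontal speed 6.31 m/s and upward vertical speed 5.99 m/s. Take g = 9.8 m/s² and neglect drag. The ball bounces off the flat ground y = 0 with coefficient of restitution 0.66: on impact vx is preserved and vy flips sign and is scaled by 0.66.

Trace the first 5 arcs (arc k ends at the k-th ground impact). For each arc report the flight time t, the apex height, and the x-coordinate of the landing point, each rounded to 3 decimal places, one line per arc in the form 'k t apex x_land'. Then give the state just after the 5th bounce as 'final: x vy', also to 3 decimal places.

Arc 1: start y=4.580, vy=5.990 → t=1.755, apex=6.411, x_land=11.074, impact vy=-11.209
  bounce: vy ← 0.66·11.209 = 7.398
Arc 2: start y=0.000, vy=7.398 → t=1.510, apex=2.792, x_land=20.601, impact vy=-7.398
  bounce: vy ← 0.66·7.398 = 4.883
Arc 3: start y=0.000, vy=4.883 → t=0.996, apex=1.216, x_land=26.889, impact vy=-4.883
  bounce: vy ← 0.66·4.883 = 3.223
Arc 4: start y=0.000, vy=3.223 → t=0.658, apex=0.530, x_land=31.039, impact vy=-3.223
  bounce: vy ← 0.66·3.223 = 2.127
Arc 5: start y=0.000, vy=2.127 → t=0.434, apex=0.231, x_land=33.778, impact vy=-2.127
  bounce: vy ← 0.66·2.127 = 1.404

1 1.755 6.411 11.074
2 1.510 2.792 20.601
3 0.996 1.216 26.889
4 0.658 0.530 31.039
5 0.434 0.231 33.778
final: 33.778 1.404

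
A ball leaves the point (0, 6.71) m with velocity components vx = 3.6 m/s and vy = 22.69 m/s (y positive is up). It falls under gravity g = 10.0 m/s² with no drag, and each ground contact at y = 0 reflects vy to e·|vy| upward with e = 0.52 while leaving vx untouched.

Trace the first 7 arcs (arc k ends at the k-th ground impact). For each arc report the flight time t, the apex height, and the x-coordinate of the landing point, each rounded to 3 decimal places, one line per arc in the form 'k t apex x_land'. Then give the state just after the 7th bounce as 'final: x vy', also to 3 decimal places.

Arc 1: start y=6.710, vy=22.690 → t=4.817, apex=32.452, x_land=17.340, impact vy=-25.476
  bounce: vy ← 0.52·25.476 = 13.248
Arc 2: start y=0.000, vy=13.248 → t=2.650, apex=8.775, x_land=26.878, impact vy=-13.248
  bounce: vy ← 0.52·13.248 = 6.889
Arc 3: start y=0.000, vy=6.889 → t=1.378, apex=2.373, x_land=31.838, impact vy=-6.889
  bounce: vy ← 0.52·6.889 = 3.582
Arc 4: start y=0.000, vy=3.582 → t=0.716, apex=0.642, x_land=34.417, impact vy=-3.582
  bounce: vy ← 0.52·3.582 = 1.863
Arc 5: start y=0.000, vy=1.863 → t=0.373, apex=0.173, x_land=35.758, impact vy=-1.863
  bounce: vy ← 0.52·1.863 = 0.969
Arc 6: start y=0.000, vy=0.969 → t=0.194, apex=0.047, x_land=36.456, impact vy=-0.969
  bounce: vy ← 0.52·0.969 = 0.504
Arc 7: start y=0.000, vy=0.504 → t=0.101, apex=0.013, x_land=36.818, impact vy=-0.504
  bounce: vy ← 0.52·0.504 = 0.262

1 4.817 32.452 17.340
2 2.650 8.775 26.878
3 1.378 2.373 31.838
4 0.716 0.642 34.417
5 0.373 0.173 35.758
6 0.194 0.047 36.456
7 0.101 0.013 36.818
final: 36.818 0.262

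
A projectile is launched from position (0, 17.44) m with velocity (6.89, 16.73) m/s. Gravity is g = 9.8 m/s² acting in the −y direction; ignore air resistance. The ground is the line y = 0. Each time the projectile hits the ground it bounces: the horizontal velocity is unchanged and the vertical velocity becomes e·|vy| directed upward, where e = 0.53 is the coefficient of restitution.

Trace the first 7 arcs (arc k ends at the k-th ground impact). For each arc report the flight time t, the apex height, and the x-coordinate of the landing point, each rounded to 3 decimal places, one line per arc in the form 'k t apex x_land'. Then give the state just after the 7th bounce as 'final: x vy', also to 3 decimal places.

Arc 1: start y=17.440, vy=16.730 → t=4.251, apex=31.720, x_land=29.293, impact vy=-24.934
  bounce: vy ← 0.53·24.934 = 13.215
Arc 2: start y=0.000, vy=13.215 → t=2.697, apex=8.910, x_land=47.875, impact vy=-13.215
  bounce: vy ← 0.53·13.215 = 7.004
Arc 3: start y=0.000, vy=7.004 → t=1.429, apex=2.503, x_land=57.723, impact vy=-7.004
  bounce: vy ← 0.53·7.004 = 3.712
Arc 4: start y=0.000, vy=3.712 → t=0.758, apex=0.703, x_land=62.943, impact vy=-3.712
  bounce: vy ← 0.53·3.712 = 1.967
Arc 5: start y=0.000, vy=1.967 → t=0.402, apex=0.197, x_land=65.709, impact vy=-1.967
  bounce: vy ← 0.53·1.967 = 1.043
Arc 6: start y=0.000, vy=1.043 → t=0.213, apex=0.055, x_land=67.176, impact vy=-1.043
  bounce: vy ← 0.53·1.043 = 0.553
Arc 7: start y=0.000, vy=0.553 → t=0.113, apex=0.016, x_land=67.953, impact vy=-0.553
  bounce: vy ← 0.53·0.553 = 0.293

1 4.251 31.720 29.293
2 2.697 8.910 47.875
3 1.429 2.503 57.723
4 0.758 0.703 62.943
5 0.402 0.197 65.709
6 0.213 0.055 67.176
7 0.113 0.016 67.953
final: 67.953 0.293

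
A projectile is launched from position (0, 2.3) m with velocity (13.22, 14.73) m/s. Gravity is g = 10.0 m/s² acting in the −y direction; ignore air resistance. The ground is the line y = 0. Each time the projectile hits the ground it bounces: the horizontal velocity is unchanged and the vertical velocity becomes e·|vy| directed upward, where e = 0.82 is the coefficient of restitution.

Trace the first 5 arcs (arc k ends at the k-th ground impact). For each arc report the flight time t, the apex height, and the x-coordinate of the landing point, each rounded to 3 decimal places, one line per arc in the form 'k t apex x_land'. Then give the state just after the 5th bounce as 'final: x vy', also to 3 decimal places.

Arc 1: start y=2.300, vy=14.730 → t=3.095, apex=13.149, x_land=40.911, impact vy=-16.216
  bounce: vy ← 0.82·16.216 = 13.297
Arc 2: start y=0.000, vy=13.297 → t=2.659, apex=8.841, x_land=76.070, impact vy=-13.297
  bounce: vy ← 0.82·13.297 = 10.904
Arc 3: start y=0.000, vy=10.904 → t=2.181, apex=5.945, x_land=104.900, impact vy=-10.904
  bounce: vy ← 0.82·10.904 = 8.941
Arc 4: start y=0.000, vy=8.941 → t=1.788, apex=3.997, x_land=128.540, impact vy=-8.941
  bounce: vy ← 0.82·8.941 = 7.332
Arc 5: start y=0.000, vy=7.332 → t=1.466, apex=2.688, x_land=147.926, impact vy=-7.332
  bounce: vy ← 0.82·7.332 = 6.012

1 3.095 13.149 40.911
2 2.659 8.841 76.070
3 2.181 5.945 104.900
4 1.788 3.997 128.540
5 1.466 2.688 147.926
final: 147.926 6.012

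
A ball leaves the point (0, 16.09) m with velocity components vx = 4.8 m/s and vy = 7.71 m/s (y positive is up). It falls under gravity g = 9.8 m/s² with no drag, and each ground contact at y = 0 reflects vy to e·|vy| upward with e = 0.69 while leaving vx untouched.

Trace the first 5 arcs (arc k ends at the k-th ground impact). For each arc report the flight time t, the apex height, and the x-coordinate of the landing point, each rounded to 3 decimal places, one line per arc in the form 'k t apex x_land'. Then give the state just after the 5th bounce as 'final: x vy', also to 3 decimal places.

Arc 1: start y=16.090, vy=7.710 → t=2.762, apex=19.123, x_land=13.259, impact vy=-19.360
  bounce: vy ← 0.69·19.360 = 13.358
Arc 2: start y=0.000, vy=13.358 → t=2.726, apex=9.104, x_land=26.345, impact vy=-13.358
  bounce: vy ← 0.69·13.358 = 9.217
Arc 3: start y=0.000, vy=9.217 → t=1.881, apex=4.335, x_land=35.374, impact vy=-9.217
  bounce: vy ← 0.69·9.217 = 6.360
Arc 4: start y=0.000, vy=6.360 → t=1.298, apex=2.064, x_land=41.604, impact vy=-6.360
  bounce: vy ← 0.69·6.360 = 4.388
Arc 5: start y=0.000, vy=4.388 → t=0.896, apex=0.983, x_land=45.903, impact vy=-4.388
  bounce: vy ← 0.69·4.388 = 3.028

1 2.762 19.123 13.259
2 2.726 9.104 26.345
3 1.881 4.335 35.374
4 1.298 2.064 41.604
5 0.896 0.983 45.903
final: 45.903 3.028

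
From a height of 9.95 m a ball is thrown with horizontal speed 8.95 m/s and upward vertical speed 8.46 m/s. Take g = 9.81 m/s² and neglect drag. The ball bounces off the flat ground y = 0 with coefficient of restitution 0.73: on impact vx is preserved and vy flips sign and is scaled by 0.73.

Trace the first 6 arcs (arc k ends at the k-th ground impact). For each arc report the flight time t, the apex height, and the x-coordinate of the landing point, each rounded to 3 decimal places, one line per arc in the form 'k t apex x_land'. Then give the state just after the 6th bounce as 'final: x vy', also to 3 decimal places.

1 2.527 13.598 22.620
2 2.431 7.246 44.377
3 1.775 3.862 60.259
4 1.295 2.058 71.853
5 0.946 1.097 80.317
6 0.690 0.584 86.496
final: 86.496 2.472

Arc 1: start y=9.950, vy=8.460 → t=2.527, apex=13.598, x_land=22.620, impact vy=-16.334
  bounce: vy ← 0.73·16.334 = 11.924
Arc 2: start y=0.000, vy=11.924 → t=2.431, apex=7.246, x_land=44.377, impact vy=-11.924
  bounce: vy ← 0.73·11.924 = 8.704
Arc 3: start y=0.000, vy=8.704 → t=1.775, apex=3.862, x_land=60.259, impact vy=-8.704
  bounce: vy ← 0.73·8.704 = 6.354
Arc 4: start y=0.000, vy=6.354 → t=1.295, apex=2.058, x_land=71.853, impact vy=-6.354
  bounce: vy ← 0.73·6.354 = 4.638
Arc 5: start y=0.000, vy=4.638 → t=0.946, apex=1.097, x_land=80.317, impact vy=-4.638
  bounce: vy ← 0.73·4.638 = 3.386
Arc 6: start y=0.000, vy=3.386 → t=0.690, apex=0.584, x_land=86.496, impact vy=-3.386
  bounce: vy ← 0.73·3.386 = 2.472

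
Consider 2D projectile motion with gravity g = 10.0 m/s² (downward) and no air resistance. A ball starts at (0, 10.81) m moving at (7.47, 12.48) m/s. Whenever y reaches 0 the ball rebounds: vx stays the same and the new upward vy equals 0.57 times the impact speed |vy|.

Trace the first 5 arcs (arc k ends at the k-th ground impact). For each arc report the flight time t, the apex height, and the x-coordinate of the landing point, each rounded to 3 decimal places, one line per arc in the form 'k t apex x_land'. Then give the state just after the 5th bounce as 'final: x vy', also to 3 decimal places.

Arc 1: start y=10.810, vy=12.480 → t=3.177, apex=18.598, x_land=23.729, impact vy=-19.286
  bounce: vy ← 0.57·19.286 = 10.993
Arc 2: start y=0.000, vy=10.993 → t=2.199, apex=6.042, x_land=40.153, impact vy=-10.993
  bounce: vy ← 0.57·10.993 = 6.266
Arc 3: start y=0.000, vy=6.266 → t=1.253, apex=1.963, x_land=49.514, impact vy=-6.266
  bounce: vy ← 0.57·6.266 = 3.572
Arc 4: start y=0.000, vy=3.572 → t=0.714, apex=0.638, x_land=54.850, impact vy=-3.572
  bounce: vy ← 0.57·3.572 = 2.036
Arc 5: start y=0.000, vy=2.036 → t=0.407, apex=0.207, x_land=57.892, impact vy=-2.036
  bounce: vy ← 0.57·2.036 = 1.160

1 3.177 18.598 23.729
2 2.199 6.042 40.153
3 1.253 1.963 49.514
4 0.714 0.638 54.850
5 0.407 0.207 57.892
final: 57.892 1.160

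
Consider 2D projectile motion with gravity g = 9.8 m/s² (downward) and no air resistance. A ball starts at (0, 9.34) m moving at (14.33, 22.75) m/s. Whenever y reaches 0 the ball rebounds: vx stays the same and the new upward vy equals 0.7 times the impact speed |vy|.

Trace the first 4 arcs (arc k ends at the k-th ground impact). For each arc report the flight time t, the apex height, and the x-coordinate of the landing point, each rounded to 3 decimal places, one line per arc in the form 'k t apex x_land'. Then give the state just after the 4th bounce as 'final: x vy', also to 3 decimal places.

1 5.022 35.746 71.971
2 3.781 17.516 126.157
3 2.647 8.583 164.088
4 1.853 4.206 190.639
final: 190.639 6.355

Arc 1: start y=9.340, vy=22.750 → t=5.022, apex=35.746, x_land=71.971, impact vy=-26.469
  bounce: vy ← 0.7·26.469 = 18.529
Arc 2: start y=0.000, vy=18.529 → t=3.781, apex=17.516, x_land=126.157, impact vy=-18.529
  bounce: vy ← 0.7·18.529 = 12.970
Arc 3: start y=0.000, vy=12.970 → t=2.647, apex=8.583, x_land=164.088, impact vy=-12.970
  bounce: vy ← 0.7·12.970 = 9.079
Arc 4: start y=0.000, vy=9.079 → t=1.853, apex=4.206, x_land=190.639, impact vy=-9.079
  bounce: vy ← 0.7·9.079 = 6.355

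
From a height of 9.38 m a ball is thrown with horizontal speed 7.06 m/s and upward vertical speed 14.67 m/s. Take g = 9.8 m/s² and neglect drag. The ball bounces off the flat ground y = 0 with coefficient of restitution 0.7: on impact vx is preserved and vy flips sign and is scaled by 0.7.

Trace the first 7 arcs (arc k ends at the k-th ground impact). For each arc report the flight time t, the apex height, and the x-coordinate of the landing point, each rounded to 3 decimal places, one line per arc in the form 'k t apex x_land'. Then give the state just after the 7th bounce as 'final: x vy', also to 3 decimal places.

Arc 1: start y=9.380, vy=14.670 → t=3.535, apex=20.360, x_land=24.960, impact vy=-19.976
  bounce: vy ← 0.7·19.976 = 13.983
Arc 2: start y=0.000, vy=13.983 → t=2.854, apex=9.976, x_land=45.107, impact vy=-13.983
  bounce: vy ← 0.7·13.983 = 9.788
Arc 3: start y=0.000, vy=9.788 → t=1.998, apex=4.888, x_land=59.211, impact vy=-9.788
  bounce: vy ← 0.7·9.788 = 6.852
Arc 4: start y=0.000, vy=6.852 → t=1.398, apex=2.395, x_land=69.083, impact vy=-6.852
  bounce: vy ← 0.7·6.852 = 4.796
Arc 5: start y=0.000, vy=4.796 → t=0.979, apex=1.174, x_land=75.994, impact vy=-4.796
  bounce: vy ← 0.7·4.796 = 3.357
Arc 6: start y=0.000, vy=3.357 → t=0.685, apex=0.575, x_land=80.831, impact vy=-3.357
  bounce: vy ← 0.7·3.357 = 2.350
Arc 7: start y=0.000, vy=2.350 → t=0.480, apex=0.282, x_land=84.217, impact vy=-2.350
  bounce: vy ← 0.7·2.350 = 1.645

1 3.535 20.360 24.960
2 2.854 9.976 45.107
3 1.998 4.888 59.211
4 1.398 2.395 69.083
5 0.979 1.174 75.994
6 0.685 0.575 80.831
7 0.480 0.282 84.217
final: 84.217 1.645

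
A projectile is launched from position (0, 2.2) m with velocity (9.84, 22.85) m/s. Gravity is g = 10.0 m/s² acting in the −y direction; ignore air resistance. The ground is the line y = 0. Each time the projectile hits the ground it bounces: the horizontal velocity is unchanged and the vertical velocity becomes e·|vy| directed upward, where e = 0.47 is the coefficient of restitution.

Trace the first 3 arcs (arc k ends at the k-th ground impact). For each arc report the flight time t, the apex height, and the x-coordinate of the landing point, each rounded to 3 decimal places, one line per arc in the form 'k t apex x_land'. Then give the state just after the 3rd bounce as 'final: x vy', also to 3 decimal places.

Arc 1: start y=2.200, vy=22.850 → t=4.664, apex=28.306, x_land=45.897, impact vy=-23.793
  bounce: vy ← 0.47·23.793 = 11.183
Arc 2: start y=0.000, vy=11.183 → t=2.237, apex=6.253, x_land=67.905, impact vy=-11.183
  bounce: vy ← 0.47·11.183 = 5.256
Arc 3: start y=0.000, vy=5.256 → t=1.051, apex=1.381, x_land=78.249, impact vy=-5.256
  bounce: vy ← 0.47·5.256 = 2.470

1 4.664 28.306 45.897
2 2.237 6.253 67.905
3 1.051 1.381 78.249
final: 78.249 2.470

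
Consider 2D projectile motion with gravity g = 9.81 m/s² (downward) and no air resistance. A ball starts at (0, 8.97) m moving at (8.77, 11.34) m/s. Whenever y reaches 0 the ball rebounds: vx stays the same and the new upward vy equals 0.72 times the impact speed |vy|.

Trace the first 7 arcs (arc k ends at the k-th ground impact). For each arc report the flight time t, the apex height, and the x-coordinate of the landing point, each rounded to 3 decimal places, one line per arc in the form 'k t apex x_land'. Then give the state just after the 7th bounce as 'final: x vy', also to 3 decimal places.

Arc 1: start y=8.970, vy=11.340 → t=2.935, apex=15.524, x_land=25.740, impact vy=-17.452
  bounce: vy ← 0.72·17.452 = 12.566
Arc 2: start y=0.000, vy=12.566 → t=2.562, apex=8.048, x_land=48.207, impact vy=-12.566
  bounce: vy ← 0.72·12.566 = 9.047
Arc 3: start y=0.000, vy=9.047 → t=1.845, apex=4.172, x_land=64.384, impact vy=-9.047
  bounce: vy ← 0.72·9.047 = 6.514
Arc 4: start y=0.000, vy=6.514 → t=1.328, apex=2.163, x_land=76.031, impact vy=-6.514
  bounce: vy ← 0.72·6.514 = 4.690
Arc 5: start y=0.000, vy=4.690 → t=0.956, apex=1.121, x_land=84.416, impact vy=-4.690
  bounce: vy ← 0.72·4.690 = 3.377
Arc 6: start y=0.000, vy=3.377 → t=0.688, apex=0.581, x_land=90.454, impact vy=-3.377
  bounce: vy ← 0.72·3.377 = 2.431
Arc 7: start y=0.000, vy=2.431 → t=0.496, apex=0.301, x_land=94.801, impact vy=-2.431
  bounce: vy ← 0.72·2.431 = 1.751

1 2.935 15.524 25.740
2 2.562 8.048 48.207
3 1.845 4.172 64.384
4 1.328 2.163 76.031
5 0.956 1.121 84.416
6 0.688 0.581 90.454
7 0.496 0.301 94.801
final: 94.801 1.751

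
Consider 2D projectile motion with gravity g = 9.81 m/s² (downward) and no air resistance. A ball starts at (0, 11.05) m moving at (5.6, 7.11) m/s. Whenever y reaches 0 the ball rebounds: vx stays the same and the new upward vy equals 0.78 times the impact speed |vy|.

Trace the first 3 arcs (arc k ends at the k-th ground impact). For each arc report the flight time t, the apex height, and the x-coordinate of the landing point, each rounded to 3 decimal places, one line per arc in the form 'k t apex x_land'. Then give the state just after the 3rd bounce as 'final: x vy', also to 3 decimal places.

Arc 1: start y=11.050, vy=7.110 → t=2.392, apex=13.627, x_land=13.393, impact vy=-16.351
  bounce: vy ← 0.78·16.351 = 12.754
Arc 2: start y=0.000, vy=12.754 → t=2.600, apex=8.290, x_land=27.953, impact vy=-12.754
  bounce: vy ← 0.78·12.754 = 9.948
Arc 3: start y=0.000, vy=9.948 → t=2.028, apex=5.044, x_land=39.311, impact vy=-9.948
  bounce: vy ← 0.78·9.948 = 7.759

1 2.392 13.627 13.393
2 2.600 8.290 27.953
3 2.028 5.044 39.311
final: 39.311 7.759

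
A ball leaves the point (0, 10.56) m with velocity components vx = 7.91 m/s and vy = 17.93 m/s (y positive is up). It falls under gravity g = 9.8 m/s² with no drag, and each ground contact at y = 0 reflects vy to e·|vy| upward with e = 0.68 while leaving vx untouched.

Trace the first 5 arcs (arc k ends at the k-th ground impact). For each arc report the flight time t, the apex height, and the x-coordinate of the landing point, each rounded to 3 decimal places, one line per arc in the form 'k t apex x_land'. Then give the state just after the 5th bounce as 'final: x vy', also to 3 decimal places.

1 4.175 26.962 33.027
2 3.190 12.467 58.261
3 2.169 5.765 75.421
4 1.475 2.666 87.089
5 1.003 1.233 95.024
final: 95.024 3.342

Arc 1: start y=10.560, vy=17.930 → t=4.175, apex=26.962, x_land=33.027, impact vy=-22.988
  bounce: vy ← 0.68·22.988 = 15.632
Arc 2: start y=0.000, vy=15.632 → t=3.190, apex=12.467, x_land=58.261, impact vy=-15.632
  bounce: vy ← 0.68·15.632 = 10.630
Arc 3: start y=0.000, vy=10.630 → t=2.169, apex=5.765, x_land=75.421, impact vy=-10.630
  bounce: vy ← 0.68·10.630 = 7.228
Arc 4: start y=0.000, vy=7.228 → t=1.475, apex=2.666, x_land=87.089, impact vy=-7.228
  bounce: vy ← 0.68·7.228 = 4.915
Arc 5: start y=0.000, vy=4.915 → t=1.003, apex=1.233, x_land=95.024, impact vy=-4.915
  bounce: vy ← 0.68·4.915 = 3.342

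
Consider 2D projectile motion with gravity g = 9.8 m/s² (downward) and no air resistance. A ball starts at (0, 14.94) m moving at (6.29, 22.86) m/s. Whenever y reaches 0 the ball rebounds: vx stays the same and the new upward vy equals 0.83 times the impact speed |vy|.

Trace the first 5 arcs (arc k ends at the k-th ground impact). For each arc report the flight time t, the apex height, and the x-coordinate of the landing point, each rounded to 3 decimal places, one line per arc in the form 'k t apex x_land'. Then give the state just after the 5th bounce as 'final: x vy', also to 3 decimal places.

Arc 1: start y=14.940, vy=22.860 → t=5.246, apex=41.602, x_land=33.000, impact vy=-28.555
  bounce: vy ← 0.83·28.555 = 23.701
Arc 2: start y=0.000, vy=23.701 → t=4.837, apex=28.660, x_land=63.424, impact vy=-23.701
  bounce: vy ← 0.83·23.701 = 19.672
Arc 3: start y=0.000, vy=19.672 → t=4.015, apex=19.744, x_land=88.676, impact vy=-19.672
  bounce: vy ← 0.83·19.672 = 16.328
Arc 4: start y=0.000, vy=16.328 → t=3.332, apex=13.601, x_land=109.636, impact vy=-16.328
  bounce: vy ← 0.83·16.328 = 13.552
Arc 5: start y=0.000, vy=13.552 → t=2.766, apex=9.370, x_land=127.032, impact vy=-13.552
  bounce: vy ← 0.83·13.552 = 11.248

1 5.246 41.602 33.000
2 4.837 28.660 63.424
3 4.015 19.744 88.676
4 3.332 13.601 109.636
5 2.766 9.370 127.032
final: 127.032 11.248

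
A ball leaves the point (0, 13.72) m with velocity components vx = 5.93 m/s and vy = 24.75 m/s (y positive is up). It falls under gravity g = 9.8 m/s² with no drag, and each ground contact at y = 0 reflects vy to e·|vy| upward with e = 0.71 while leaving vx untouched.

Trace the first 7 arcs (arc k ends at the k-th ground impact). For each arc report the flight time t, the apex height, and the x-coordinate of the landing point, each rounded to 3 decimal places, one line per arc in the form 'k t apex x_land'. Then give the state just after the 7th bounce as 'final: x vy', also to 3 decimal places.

1 5.555 44.973 32.942
2 4.302 22.671 58.452
3 3.054 11.428 76.565
4 2.169 5.761 89.425
5 1.540 2.904 98.555
6 1.093 1.464 105.038
7 0.776 0.738 109.641
final: 109.641 2.700

Arc 1: start y=13.720, vy=24.750 → t=5.555, apex=44.973, x_land=32.942, impact vy=-29.690
  bounce: vy ← 0.71·29.690 = 21.080
Arc 2: start y=0.000, vy=21.080 → t=4.302, apex=22.671, x_land=58.452, impact vy=-21.080
  bounce: vy ← 0.71·21.080 = 14.967
Arc 3: start y=0.000, vy=14.967 → t=3.054, apex=11.428, x_land=76.565, impact vy=-14.967
  bounce: vy ← 0.71·14.967 = 10.626
Arc 4: start y=0.000, vy=10.626 → t=2.169, apex=5.761, x_land=89.425, impact vy=-10.626
  bounce: vy ← 0.71·10.626 = 7.545
Arc 5: start y=0.000, vy=7.545 → t=1.540, apex=2.904, x_land=98.555, impact vy=-7.545
  bounce: vy ← 0.71·7.545 = 5.357
Arc 6: start y=0.000, vy=5.357 → t=1.093, apex=1.464, x_land=105.038, impact vy=-5.357
  bounce: vy ← 0.71·5.357 = 3.803
Arc 7: start y=0.000, vy=3.803 → t=0.776, apex=0.738, x_land=109.641, impact vy=-3.803
  bounce: vy ← 0.71·3.803 = 2.700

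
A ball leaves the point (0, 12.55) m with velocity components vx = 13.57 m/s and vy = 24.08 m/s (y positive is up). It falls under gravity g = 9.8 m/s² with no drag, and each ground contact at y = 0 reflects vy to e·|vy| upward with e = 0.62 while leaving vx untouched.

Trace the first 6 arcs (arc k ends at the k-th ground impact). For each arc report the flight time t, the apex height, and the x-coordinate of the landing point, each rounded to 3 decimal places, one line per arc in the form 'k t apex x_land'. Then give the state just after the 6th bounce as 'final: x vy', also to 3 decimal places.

1 5.390 42.134 73.136
2 3.636 16.196 122.478
3 2.254 6.226 153.070
4 1.398 2.393 172.037
5 0.867 0.920 183.797
6 0.537 0.354 191.088
final: 191.088 1.632

Arc 1: start y=12.550, vy=24.080 → t=5.390, apex=42.134, x_land=73.136, impact vy=-28.737
  bounce: vy ← 0.62·28.737 = 17.817
Arc 2: start y=0.000, vy=17.817 → t=3.636, apex=16.196, x_land=122.478, impact vy=-17.817
  bounce: vy ← 0.62·17.817 = 11.047
Arc 3: start y=0.000, vy=11.047 → t=2.254, apex=6.226, x_land=153.070, impact vy=-11.047
  bounce: vy ← 0.62·11.047 = 6.849
Arc 4: start y=0.000, vy=6.849 → t=1.398, apex=2.393, x_land=172.037, impact vy=-6.849
  bounce: vy ← 0.62·6.849 = 4.246
Arc 5: start y=0.000, vy=4.246 → t=0.867, apex=0.920, x_land=183.797, impact vy=-4.246
  bounce: vy ← 0.62·4.246 = 2.633
Arc 6: start y=0.000, vy=2.633 → t=0.537, apex=0.354, x_land=191.088, impact vy=-2.633
  bounce: vy ← 0.62·2.633 = 1.632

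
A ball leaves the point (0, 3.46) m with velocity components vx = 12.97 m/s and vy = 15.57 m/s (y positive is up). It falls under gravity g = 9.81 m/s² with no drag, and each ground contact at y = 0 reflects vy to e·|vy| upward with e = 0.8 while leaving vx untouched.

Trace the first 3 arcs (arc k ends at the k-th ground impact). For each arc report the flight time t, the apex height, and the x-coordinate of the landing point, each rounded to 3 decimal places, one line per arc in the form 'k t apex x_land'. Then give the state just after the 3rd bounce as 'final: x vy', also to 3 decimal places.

1 3.383 15.816 43.875
2 2.873 10.122 81.139
3 2.298 6.478 110.950
final: 110.950 9.019

Arc 1: start y=3.460, vy=15.570 → t=3.383, apex=15.816, x_land=43.875, impact vy=-17.616
  bounce: vy ← 0.8·17.616 = 14.092
Arc 2: start y=0.000, vy=14.092 → t=2.873, apex=10.122, x_land=81.139, impact vy=-14.092
  bounce: vy ← 0.8·14.092 = 11.274
Arc 3: start y=0.000, vy=11.274 → t=2.298, apex=6.478, x_land=110.950, impact vy=-11.274
  bounce: vy ← 0.8·11.274 = 9.019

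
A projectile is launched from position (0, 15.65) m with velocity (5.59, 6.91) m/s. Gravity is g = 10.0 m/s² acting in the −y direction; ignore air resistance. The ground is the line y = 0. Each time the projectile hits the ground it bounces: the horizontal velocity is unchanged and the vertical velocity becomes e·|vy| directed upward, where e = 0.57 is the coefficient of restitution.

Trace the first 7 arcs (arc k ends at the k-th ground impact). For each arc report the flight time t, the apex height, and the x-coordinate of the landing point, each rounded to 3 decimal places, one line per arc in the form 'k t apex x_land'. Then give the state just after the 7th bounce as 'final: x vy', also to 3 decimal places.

Arc 1: start y=15.650, vy=6.910 → t=2.590, apex=18.037, x_land=14.480, impact vy=-18.993
  bounce: vy ← 0.57·18.993 = 10.826
Arc 2: start y=0.000, vy=10.826 → t=2.165, apex=5.860, x_land=26.584, impact vy=-10.826
  bounce: vy ← 0.57·10.826 = 6.171
Arc 3: start y=0.000, vy=6.171 → t=1.234, apex=1.904, x_land=33.483, impact vy=-6.171
  bounce: vy ← 0.57·6.171 = 3.517
Arc 4: start y=0.000, vy=3.517 → t=0.703, apex=0.619, x_land=37.415, impact vy=-3.517
  bounce: vy ← 0.57·3.517 = 2.005
Arc 5: start y=0.000, vy=2.005 → t=0.401, apex=0.201, x_land=39.657, impact vy=-2.005
  bounce: vy ← 0.57·2.005 = 1.143
Arc 6: start y=0.000, vy=1.143 → t=0.229, apex=0.065, x_land=40.935, impact vy=-1.143
  bounce: vy ← 0.57·1.143 = 0.651
Arc 7: start y=0.000, vy=0.651 → t=0.130, apex=0.021, x_land=41.663, impact vy=-0.651
  bounce: vy ← 0.57·0.651 = 0.371

1 2.590 18.037 14.480
2 2.165 5.860 26.584
3 1.234 1.904 33.483
4 0.703 0.619 37.415
5 0.401 0.201 39.657
6 0.229 0.065 40.935
7 0.130 0.021 41.663
final: 41.663 0.371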